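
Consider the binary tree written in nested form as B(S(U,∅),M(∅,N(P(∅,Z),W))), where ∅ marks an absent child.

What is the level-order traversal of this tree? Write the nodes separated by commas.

B, S, M, U, N, P, W, Z

Level-order visits nodes level by level from the root, left to right within each level.
Level 0: B
Level 1: S, M
Level 2: U, N
Level 3: P, W
Level 4: Z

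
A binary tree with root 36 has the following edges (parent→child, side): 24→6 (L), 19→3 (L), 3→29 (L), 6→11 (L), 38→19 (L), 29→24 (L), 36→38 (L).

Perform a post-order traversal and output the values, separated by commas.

Post-order visits the left subtree, then the right subtree, then the node.
At 36: go left to 38.
  At 38: go left to 19.
    At 19: go left to 3.
      At 3: go left to 29.
        At 29: go left to 24.
          At 24: go left to 6.
            At 6: go left to 11.
              11 is a leaf — visit 11.
            At 6: no right child.
            Visit 6.
          At 24: no right child.
          Visit 24.
        At 29: no right child.
        Visit 29.
      At 3: no right child.
      Visit 3.
    At 19: no right child.
    Visit 19.
  At 38: no right child.
  Visit 38.
At 36: no right child.
Visit 36.

11, 6, 24, 29, 3, 19, 38, 36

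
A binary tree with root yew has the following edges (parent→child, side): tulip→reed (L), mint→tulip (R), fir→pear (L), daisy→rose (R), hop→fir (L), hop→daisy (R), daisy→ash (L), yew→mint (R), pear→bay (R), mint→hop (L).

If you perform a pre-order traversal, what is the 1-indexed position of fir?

Pre-order visits the node, then its left subtree, then its right subtree.
Visit yew.
At yew: no left child.
At yew: go right to mint.
  Visit mint.
  At mint: go left to hop.
    Visit hop.
    At hop: go left to fir.
      Visit fir.
      At fir: go left to pear.
        Visit pear.
        At pear: no left child.
        At pear: go right to bay.
          bay is a leaf — visit bay.
      At fir: no right child.
    At hop: go right to daisy.
      Visit daisy.
      At daisy: go left to ash.
        ash is a leaf — visit ash.
      At daisy: go right to rose.
        rose is a leaf — visit rose.
  At mint: go right to tulip.
    Visit tulip.
    At tulip: go left to reed.
      reed is a leaf — visit reed.
    At tulip: no right child.
Full pre-order sequence: yew, mint, hop, fir, pear, bay, daisy, ash, rose, tulip, reed.

4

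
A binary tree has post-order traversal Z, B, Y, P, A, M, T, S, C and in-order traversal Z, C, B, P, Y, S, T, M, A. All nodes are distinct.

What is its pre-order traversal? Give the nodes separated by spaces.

The last element of post-order is the root; it splits in-order into left and right subtrees.
Root C: left subtree has 1 node {Z}, right has 7 {B, P, Y, S, T, M, A}.
  Root S: left subtree has 3 nodes {B, P, Y}, right has 3 {T, M, A}.
    Root P: left subtree has 1 node {B}, right has 1 {Y}.
    Root T: left subtree has 0 nodes { }, right has 2 {M, A}.
      Root M: left subtree has 0 nodes { }, right has 1 {A}.

C Z S P B Y T M A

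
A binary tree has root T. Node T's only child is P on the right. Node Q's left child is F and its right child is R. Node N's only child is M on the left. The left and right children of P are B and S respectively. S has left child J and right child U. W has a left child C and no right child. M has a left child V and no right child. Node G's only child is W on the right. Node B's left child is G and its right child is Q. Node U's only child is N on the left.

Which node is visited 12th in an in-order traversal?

In-order visits the left subtree, then the node, then the right subtree.
At T: no left child.
Visit T.
At T: go right to P.
  At P: go left to B.
    At B: go left to G.
      At G: no left child.
      Visit G.
      At G: go right to W.
        At W: go left to C.
          C is a leaf — visit C.
        Visit W.
        At W: no right child.
    Visit B.
    At B: go right to Q.
      At Q: go left to F.
        F is a leaf — visit F.
      Visit Q.
      At Q: go right to R.
        R is a leaf — visit R.
  Visit P.
  At P: go right to S.
    At S: go left to J.
      J is a leaf — visit J.
    Visit S.
    At S: go right to U.
      At U: go left to N.
        At N: go left to M.
          At M: go left to V.
            V is a leaf — visit V.
          Visit M.
          At M: no right child.
        Visit N.
        At N: no right child.
      Visit U.
      At U: no right child.
Full in-order sequence: T, G, C, W, B, F, Q, R, P, J, S, V, M, N, U.

V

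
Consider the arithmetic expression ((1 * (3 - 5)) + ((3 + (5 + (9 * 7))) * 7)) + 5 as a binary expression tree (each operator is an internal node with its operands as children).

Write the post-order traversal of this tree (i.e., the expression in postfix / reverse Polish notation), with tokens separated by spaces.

1 3 5 - * 3 5 9 7 * + + 7 * + 5 +

Post-order on an expression tree gives postfix notation: for each operator, emit left operand, right operand, then the operator.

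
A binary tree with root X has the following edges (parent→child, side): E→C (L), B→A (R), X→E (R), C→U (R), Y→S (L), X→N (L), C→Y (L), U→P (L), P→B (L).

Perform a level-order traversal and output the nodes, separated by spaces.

X N E C Y U S P B A

Level-order visits nodes level by level from the root, left to right within each level.
Level 0: X
Level 1: N, E
Level 2: C
Level 3: Y, U
Level 4: S, P
Level 5: B
Level 6: A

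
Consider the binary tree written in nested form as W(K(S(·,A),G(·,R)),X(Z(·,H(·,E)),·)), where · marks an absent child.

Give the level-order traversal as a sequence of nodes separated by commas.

Level-order visits nodes level by level from the root, left to right within each level.
Level 0: W
Level 1: K, X
Level 2: S, G, Z
Level 3: A, R, H
Level 4: E

W, K, X, S, G, Z, A, R, H, E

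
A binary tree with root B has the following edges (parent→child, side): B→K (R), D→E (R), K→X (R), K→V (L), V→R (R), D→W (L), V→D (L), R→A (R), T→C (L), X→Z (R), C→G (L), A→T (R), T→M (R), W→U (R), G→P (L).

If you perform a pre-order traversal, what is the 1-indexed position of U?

6

Pre-order visits the node, then its left subtree, then its right subtree.
Visit B.
At B: no left child.
At B: go right to K.
  Visit K.
  At K: go left to V.
    Visit V.
    At V: go left to D.
      Visit D.
      At D: go left to W.
        Visit W.
        At W: no left child.
        At W: go right to U.
          U is a leaf — visit U.
      At D: go right to E.
        E is a leaf — visit E.
    At V: go right to R.
      Visit R.
      At R: no left child.
      At R: go right to A.
        Visit A.
        At A: no left child.
        At A: go right to T.
          Visit T.
          At T: go left to C.
            Visit C.
            At C: go left to G.
              Visit G.
              At G: go left to P.
                P is a leaf — visit P.
              At G: no right child.
            At C: no right child.
          At T: go right to M.
            M is a leaf — visit M.
  At K: go right to X.
    Visit X.
    At X: no left child.
    At X: go right to Z.
      Z is a leaf — visit Z.
Full pre-order sequence: B, K, V, D, W, U, E, R, A, T, C, G, P, M, X, Z.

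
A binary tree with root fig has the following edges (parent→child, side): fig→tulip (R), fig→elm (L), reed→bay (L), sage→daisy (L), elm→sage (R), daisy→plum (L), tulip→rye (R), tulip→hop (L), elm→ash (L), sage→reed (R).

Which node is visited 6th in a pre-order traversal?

Pre-order visits the node, then its left subtree, then its right subtree.
Visit fig.
At fig: go left to elm.
  Visit elm.
  At elm: go left to ash.
    ash is a leaf — visit ash.
  At elm: go right to sage.
    Visit sage.
    At sage: go left to daisy.
      Visit daisy.
      At daisy: go left to plum.
        plum is a leaf — visit plum.
      At daisy: no right child.
    At sage: go right to reed.
      Visit reed.
      At reed: go left to bay.
        bay is a leaf — visit bay.
      At reed: no right child.
At fig: go right to tulip.
  Visit tulip.
  At tulip: go left to hop.
    hop is a leaf — visit hop.
  At tulip: go right to rye.
    rye is a leaf — visit rye.
Full pre-order sequence: fig, elm, ash, sage, daisy, plum, reed, bay, tulip, hop, rye.

plum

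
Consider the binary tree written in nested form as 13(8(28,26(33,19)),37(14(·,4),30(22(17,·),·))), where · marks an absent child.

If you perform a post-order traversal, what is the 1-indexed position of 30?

Post-order visits the left subtree, then the right subtree, then the node.
At 13: go left to 8.
  At 8: go left to 28.
    28 is a leaf — visit 28.
  At 8: go right to 26.
    At 26: go left to 33.
      33 is a leaf — visit 33.
    At 26: go right to 19.
      19 is a leaf — visit 19.
    Visit 26.
  Visit 8.
At 13: go right to 37.
  At 37: go left to 14.
    At 14: no left child.
    At 14: go right to 4.
      4 is a leaf — visit 4.
    Visit 14.
  At 37: go right to 30.
    At 30: go left to 22.
      At 22: go left to 17.
        17 is a leaf — visit 17.
      At 22: no right child.
      Visit 22.
    At 30: no right child.
    Visit 30.
  Visit 37.
Visit 13.
Full post-order sequence: 28, 33, 19, 26, 8, 4, 14, 17, 22, 30, 37, 13.

10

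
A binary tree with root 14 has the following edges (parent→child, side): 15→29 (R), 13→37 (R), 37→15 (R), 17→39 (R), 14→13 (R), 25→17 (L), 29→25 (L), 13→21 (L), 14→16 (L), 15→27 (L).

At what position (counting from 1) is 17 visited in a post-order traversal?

5

Post-order visits the left subtree, then the right subtree, then the node.
At 14: go left to 16.
  16 is a leaf — visit 16.
At 14: go right to 13.
  At 13: go left to 21.
    21 is a leaf — visit 21.
  At 13: go right to 37.
    At 37: no left child.
    At 37: go right to 15.
      At 15: go left to 27.
        27 is a leaf — visit 27.
      At 15: go right to 29.
        At 29: go left to 25.
          At 25: go left to 17.
            At 17: no left child.
            At 17: go right to 39.
              39 is a leaf — visit 39.
            Visit 17.
          At 25: no right child.
          Visit 25.
        At 29: no right child.
        Visit 29.
      Visit 15.
    Visit 37.
  Visit 13.
Visit 14.
Full post-order sequence: 16, 21, 27, 39, 17, 25, 29, 15, 37, 13, 14.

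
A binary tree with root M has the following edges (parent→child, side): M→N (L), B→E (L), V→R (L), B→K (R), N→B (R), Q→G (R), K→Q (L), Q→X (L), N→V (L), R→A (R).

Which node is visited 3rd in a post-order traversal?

V

Post-order visits the left subtree, then the right subtree, then the node.
At M: go left to N.
  At N: go left to V.
    At V: go left to R.
      At R: no left child.
      At R: go right to A.
        A is a leaf — visit A.
      Visit R.
    At V: no right child.
    Visit V.
  At N: go right to B.
    At B: go left to E.
      E is a leaf — visit E.
    At B: go right to K.
      At K: go left to Q.
        At Q: go left to X.
          X is a leaf — visit X.
        At Q: go right to G.
          G is a leaf — visit G.
        Visit Q.
      At K: no right child.
      Visit K.
    Visit B.
  Visit N.
At M: no right child.
Visit M.
Full post-order sequence: A, R, V, E, X, G, Q, K, B, N, M.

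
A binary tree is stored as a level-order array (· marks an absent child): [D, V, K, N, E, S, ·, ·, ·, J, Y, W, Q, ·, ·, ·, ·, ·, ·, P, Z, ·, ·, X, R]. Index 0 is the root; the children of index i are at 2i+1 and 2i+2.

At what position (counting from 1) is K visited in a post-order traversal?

Post-order visits the left subtree, then the right subtree, then the node.
At D: go left to V.
  At V: go left to N.
    N is a leaf — visit N.
  At V: go right to E.
    At E: go left to J.
      At J: go left to P.
        P is a leaf — visit P.
      At J: go right to Z.
        Z is a leaf — visit Z.
      Visit J.
    At E: go right to Y.
      Y is a leaf — visit Y.
    Visit E.
  Visit V.
At D: go right to K.
  At K: go left to S.
    At S: go left to W.
      At W: go left to X.
        X is a leaf — visit X.
      At W: go right to R.
        R is a leaf — visit R.
      Visit W.
    At S: go right to Q.
      Q is a leaf — visit Q.
    Visit S.
  At K: no right child.
  Visit K.
Visit D.
Full post-order sequence: N, P, Z, J, Y, E, V, X, R, W, Q, S, K, D.

13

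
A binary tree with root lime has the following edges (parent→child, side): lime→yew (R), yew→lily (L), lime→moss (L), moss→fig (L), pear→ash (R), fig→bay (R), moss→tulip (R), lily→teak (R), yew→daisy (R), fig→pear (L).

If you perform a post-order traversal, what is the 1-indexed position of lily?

8

Post-order visits the left subtree, then the right subtree, then the node.
At lime: go left to moss.
  At moss: go left to fig.
    At fig: go left to pear.
      At pear: no left child.
      At pear: go right to ash.
        ash is a leaf — visit ash.
      Visit pear.
    At fig: go right to bay.
      bay is a leaf — visit bay.
    Visit fig.
  At moss: go right to tulip.
    tulip is a leaf — visit tulip.
  Visit moss.
At lime: go right to yew.
  At yew: go left to lily.
    At lily: no left child.
    At lily: go right to teak.
      teak is a leaf — visit teak.
    Visit lily.
  At yew: go right to daisy.
    daisy is a leaf — visit daisy.
  Visit yew.
Visit lime.
Full post-order sequence: ash, pear, bay, fig, tulip, moss, teak, lily, daisy, yew, lime.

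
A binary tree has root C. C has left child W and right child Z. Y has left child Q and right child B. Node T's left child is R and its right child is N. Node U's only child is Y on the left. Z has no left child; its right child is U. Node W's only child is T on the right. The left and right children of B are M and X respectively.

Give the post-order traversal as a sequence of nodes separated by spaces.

R N T W Q M X B Y U Z C

Post-order visits the left subtree, then the right subtree, then the node.
At C: go left to W.
  At W: no left child.
  At W: go right to T.
    At T: go left to R.
      R is a leaf — visit R.
    At T: go right to N.
      N is a leaf — visit N.
    Visit T.
  Visit W.
At C: go right to Z.
  At Z: no left child.
  At Z: go right to U.
    At U: go left to Y.
      At Y: go left to Q.
        Q is a leaf — visit Q.
      At Y: go right to B.
        At B: go left to M.
          M is a leaf — visit M.
        At B: go right to X.
          X is a leaf — visit X.
        Visit B.
      Visit Y.
    At U: no right child.
    Visit U.
  Visit Z.
Visit C.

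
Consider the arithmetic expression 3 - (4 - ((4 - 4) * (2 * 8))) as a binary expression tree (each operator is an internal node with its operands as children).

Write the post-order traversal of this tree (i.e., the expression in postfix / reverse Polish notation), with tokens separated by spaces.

Post-order on an expression tree gives postfix notation: for each operator, emit left operand, right operand, then the operator.

3 4 4 4 - 2 8 * * - -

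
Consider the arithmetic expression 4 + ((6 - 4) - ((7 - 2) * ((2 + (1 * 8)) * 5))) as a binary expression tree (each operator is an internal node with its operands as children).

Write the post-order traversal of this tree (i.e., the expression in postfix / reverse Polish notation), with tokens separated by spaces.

4 6 4 - 7 2 - 2 1 8 * + 5 * * - +

Post-order on an expression tree gives postfix notation: for each operator, emit left operand, right operand, then the operator.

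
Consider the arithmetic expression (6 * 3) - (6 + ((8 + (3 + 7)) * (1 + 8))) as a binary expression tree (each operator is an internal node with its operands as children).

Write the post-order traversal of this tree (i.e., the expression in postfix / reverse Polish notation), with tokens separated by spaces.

Post-order on an expression tree gives postfix notation: for each operator, emit left operand, right operand, then the operator.

6 3 * 6 8 3 7 + + 1 8 + * + -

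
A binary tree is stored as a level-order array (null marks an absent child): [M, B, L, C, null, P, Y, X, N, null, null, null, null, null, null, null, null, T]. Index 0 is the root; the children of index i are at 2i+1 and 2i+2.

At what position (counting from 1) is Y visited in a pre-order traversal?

Pre-order visits the node, then its left subtree, then its right subtree.
Visit M.
At M: go left to B.
  Visit B.
  At B: go left to C.
    Visit C.
    At C: go left to X.
      X is a leaf — visit X.
    At C: go right to N.
      Visit N.
      At N: go left to T.
        T is a leaf — visit T.
      At N: no right child.
  At B: no right child.
At M: go right to L.
  Visit L.
  At L: go left to P.
    P is a leaf — visit P.
  At L: go right to Y.
    Y is a leaf — visit Y.
Full pre-order sequence: M, B, C, X, N, T, L, P, Y.

9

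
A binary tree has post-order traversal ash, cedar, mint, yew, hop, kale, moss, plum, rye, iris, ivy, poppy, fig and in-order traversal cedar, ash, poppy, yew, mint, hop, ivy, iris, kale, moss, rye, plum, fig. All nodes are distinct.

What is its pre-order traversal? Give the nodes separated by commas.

fig, poppy, cedar, ash, ivy, hop, yew, mint, iris, rye, moss, kale, plum

The last element of post-order is the root; it splits in-order into left and right subtrees.
Root fig: left subtree has 12 nodes {cedar, ash, poppy, yew, mint, hop, ivy, iris, kale, moss, rye, plum}, right has 0 { }.
  Root poppy: left subtree has 2 nodes {cedar, ash}, right has 9 {yew, mint, hop, ivy, iris, kale, moss, rye, plum}.
    Root cedar: left subtree has 0 nodes { }, right has 1 {ash}.
    Root ivy: left subtree has 3 nodes {yew, mint, hop}, right has 5 {iris, kale, moss, rye, plum}.
      Root hop: left subtree has 2 nodes {yew, mint}, right has 0 { }.
        Root yew: left subtree has 0 nodes { }, right has 1 {mint}.
      Root iris: left subtree has 0 nodes { }, right has 4 {kale, moss, rye, plum}.
        Root rye: left subtree has 2 nodes {kale, moss}, right has 1 {plum}.
          Root moss: left subtree has 1 node {kale}, right has 0 { }.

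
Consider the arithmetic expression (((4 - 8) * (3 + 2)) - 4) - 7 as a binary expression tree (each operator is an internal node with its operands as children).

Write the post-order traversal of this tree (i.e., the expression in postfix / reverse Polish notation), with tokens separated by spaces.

4 8 - 3 2 + * 4 - 7 -

Post-order on an expression tree gives postfix notation: for each operator, emit left operand, right operand, then the operator.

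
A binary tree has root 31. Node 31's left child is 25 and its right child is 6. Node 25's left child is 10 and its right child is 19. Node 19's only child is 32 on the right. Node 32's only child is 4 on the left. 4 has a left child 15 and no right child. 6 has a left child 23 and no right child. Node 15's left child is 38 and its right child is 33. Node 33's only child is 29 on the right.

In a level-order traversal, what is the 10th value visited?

Level-order visits nodes level by level from the root, left to right within each level.
Level 0: 31
Level 1: 25, 6
Level 2: 10, 19, 23
Level 3: 32
Level 4: 4
Level 5: 15
Level 6: 38, 33
Level 7: 29
Full level-order sequence: 31, 25, 6, 10, 19, 23, 32, 4, 15, 38, 33, 29.

38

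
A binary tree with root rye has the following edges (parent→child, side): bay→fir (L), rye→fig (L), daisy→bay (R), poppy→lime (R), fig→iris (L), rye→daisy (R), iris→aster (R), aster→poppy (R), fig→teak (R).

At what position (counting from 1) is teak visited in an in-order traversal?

6

In-order visits the left subtree, then the node, then the right subtree.
At rye: go left to fig.
  At fig: go left to iris.
    At iris: no left child.
    Visit iris.
    At iris: go right to aster.
      At aster: no left child.
      Visit aster.
      At aster: go right to poppy.
        At poppy: no left child.
        Visit poppy.
        At poppy: go right to lime.
          lime is a leaf — visit lime.
  Visit fig.
  At fig: go right to teak.
    teak is a leaf — visit teak.
Visit rye.
At rye: go right to daisy.
  At daisy: no left child.
  Visit daisy.
  At daisy: go right to bay.
    At bay: go left to fir.
      fir is a leaf — visit fir.
    Visit bay.
    At bay: no right child.
Full in-order sequence: iris, aster, poppy, lime, fig, teak, rye, daisy, fir, bay.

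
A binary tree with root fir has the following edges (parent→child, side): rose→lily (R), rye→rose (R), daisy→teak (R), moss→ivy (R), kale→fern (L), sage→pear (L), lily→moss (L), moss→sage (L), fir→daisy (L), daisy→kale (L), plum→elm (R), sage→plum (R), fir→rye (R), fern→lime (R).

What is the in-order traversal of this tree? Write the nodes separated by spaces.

In-order visits the left subtree, then the node, then the right subtree.
At fir: go left to daisy.
  At daisy: go left to kale.
    At kale: go left to fern.
      At fern: no left child.
      Visit fern.
      At fern: go right to lime.
        lime is a leaf — visit lime.
    Visit kale.
    At kale: no right child.
  Visit daisy.
  At daisy: go right to teak.
    teak is a leaf — visit teak.
Visit fir.
At fir: go right to rye.
  At rye: no left child.
  Visit rye.
  At rye: go right to rose.
    At rose: no left child.
    Visit rose.
    At rose: go right to lily.
      At lily: go left to moss.
        At moss: go left to sage.
          At sage: go left to pear.
            pear is a leaf — visit pear.
          Visit sage.
          At sage: go right to plum.
            At plum: no left child.
            Visit plum.
            At plum: go right to elm.
              elm is a leaf — visit elm.
        Visit moss.
        At moss: go right to ivy.
          ivy is a leaf — visit ivy.
      Visit lily.
      At lily: no right child.

fern lime kale daisy teak fir rye rose pear sage plum elm moss ivy lily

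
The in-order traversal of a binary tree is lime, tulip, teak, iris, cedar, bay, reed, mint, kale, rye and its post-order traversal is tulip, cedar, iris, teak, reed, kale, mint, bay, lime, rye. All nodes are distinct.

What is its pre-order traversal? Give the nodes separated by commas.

The last element of post-order is the root; it splits in-order into left and right subtrees.
Root rye: left subtree has 9 nodes {lime, tulip, teak, iris, cedar, bay, reed, mint, kale}, right has 0 { }.
  Root lime: left subtree has 0 nodes { }, right has 8 {tulip, teak, iris, cedar, bay, reed, mint, kale}.
    Root bay: left subtree has 4 nodes {tulip, teak, iris, cedar}, right has 3 {reed, mint, kale}.
      Root teak: left subtree has 1 node {tulip}, right has 2 {iris, cedar}.
        Root iris: left subtree has 0 nodes { }, right has 1 {cedar}.
      Root mint: left subtree has 1 node {reed}, right has 1 {kale}.

rye, lime, bay, teak, tulip, iris, cedar, mint, reed, kale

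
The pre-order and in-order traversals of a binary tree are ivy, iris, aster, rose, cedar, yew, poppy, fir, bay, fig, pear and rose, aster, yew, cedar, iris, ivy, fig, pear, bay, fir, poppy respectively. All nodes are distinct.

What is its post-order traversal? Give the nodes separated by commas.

rose, yew, cedar, aster, iris, pear, fig, bay, fir, poppy, ivy

The first element of pre-order is the root; it splits in-order into left and right subtrees.
Root ivy: left subtree has 5 nodes {rose, aster, yew, cedar, iris}, right has 5 {fig, pear, bay, fir, poppy}.
  Root iris: left subtree has 4 nodes {rose, aster, yew, cedar}, right has 0 { }.
    Root aster: left subtree has 1 node {rose}, right has 2 {yew, cedar}.
      Root cedar: left subtree has 1 node {yew}, right has 0 { }.
  Root poppy: left subtree has 4 nodes {fig, pear, bay, fir}, right has 0 { }.
    Root fir: left subtree has 3 nodes {fig, pear, bay}, right has 0 { }.
      Root bay: left subtree has 2 nodes {fig, pear}, right has 0 { }.
        Root fig: left subtree has 0 nodes { }, right has 1 {pear}.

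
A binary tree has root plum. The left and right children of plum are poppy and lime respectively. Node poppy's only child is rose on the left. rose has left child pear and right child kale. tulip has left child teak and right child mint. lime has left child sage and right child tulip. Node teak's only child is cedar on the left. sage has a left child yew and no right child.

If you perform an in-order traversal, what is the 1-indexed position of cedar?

9

In-order visits the left subtree, then the node, then the right subtree.
At plum: go left to poppy.
  At poppy: go left to rose.
    At rose: go left to pear.
      pear is a leaf — visit pear.
    Visit rose.
    At rose: go right to kale.
      kale is a leaf — visit kale.
  Visit poppy.
  At poppy: no right child.
Visit plum.
At plum: go right to lime.
  At lime: go left to sage.
    At sage: go left to yew.
      yew is a leaf — visit yew.
    Visit sage.
    At sage: no right child.
  Visit lime.
  At lime: go right to tulip.
    At tulip: go left to teak.
      At teak: go left to cedar.
        cedar is a leaf — visit cedar.
      Visit teak.
      At teak: no right child.
    Visit tulip.
    At tulip: go right to mint.
      mint is a leaf — visit mint.
Full in-order sequence: pear, rose, kale, poppy, plum, yew, sage, lime, cedar, teak, tulip, mint.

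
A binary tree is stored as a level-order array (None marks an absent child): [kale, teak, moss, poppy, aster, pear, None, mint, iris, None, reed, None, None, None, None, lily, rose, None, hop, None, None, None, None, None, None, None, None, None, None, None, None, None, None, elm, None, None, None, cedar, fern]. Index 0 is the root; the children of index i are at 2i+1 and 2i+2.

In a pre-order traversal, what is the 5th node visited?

lily

Pre-order visits the node, then its left subtree, then its right subtree.
Visit kale.
At kale: go left to teak.
  Visit teak.
  At teak: go left to poppy.
    Visit poppy.
    At poppy: go left to mint.
      Visit mint.
      At mint: go left to lily.
        lily is a leaf — visit lily.
      At mint: go right to rose.
        Visit rose.
        At rose: go left to elm.
          elm is a leaf — visit elm.
        At rose: no right child.
    At poppy: go right to iris.
      Visit iris.
      At iris: no left child.
      At iris: go right to hop.
        Visit hop.
        At hop: go left to cedar.
          cedar is a leaf — visit cedar.
        At hop: go right to fern.
          fern is a leaf — visit fern.
  At teak: go right to aster.
    Visit aster.
    At aster: no left child.
    At aster: go right to reed.
      reed is a leaf — visit reed.
At kale: go right to moss.
  Visit moss.
  At moss: go left to pear.
    pear is a leaf — visit pear.
  At moss: no right child.
Full pre-order sequence: kale, teak, poppy, mint, lily, rose, elm, iris, hop, cedar, fern, aster, reed, moss, pear.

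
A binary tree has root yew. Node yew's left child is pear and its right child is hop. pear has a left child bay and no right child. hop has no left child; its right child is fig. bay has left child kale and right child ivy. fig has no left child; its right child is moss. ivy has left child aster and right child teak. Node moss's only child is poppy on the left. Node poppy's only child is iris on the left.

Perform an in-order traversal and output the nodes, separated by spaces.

In-order visits the left subtree, then the node, then the right subtree.
At yew: go left to pear.
  At pear: go left to bay.
    At bay: go left to kale.
      kale is a leaf — visit kale.
    Visit bay.
    At bay: go right to ivy.
      At ivy: go left to aster.
        aster is a leaf — visit aster.
      Visit ivy.
      At ivy: go right to teak.
        teak is a leaf — visit teak.
  Visit pear.
  At pear: no right child.
Visit yew.
At yew: go right to hop.
  At hop: no left child.
  Visit hop.
  At hop: go right to fig.
    At fig: no left child.
    Visit fig.
    At fig: go right to moss.
      At moss: go left to poppy.
        At poppy: go left to iris.
          iris is a leaf — visit iris.
        Visit poppy.
        At poppy: no right child.
      Visit moss.
      At moss: no right child.

kale bay aster ivy teak pear yew hop fig iris poppy moss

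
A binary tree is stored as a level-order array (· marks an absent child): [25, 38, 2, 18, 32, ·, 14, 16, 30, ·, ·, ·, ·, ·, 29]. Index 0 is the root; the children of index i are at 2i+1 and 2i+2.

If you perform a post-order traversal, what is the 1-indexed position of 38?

Post-order visits the left subtree, then the right subtree, then the node.
At 25: go left to 38.
  At 38: go left to 18.
    At 18: go left to 16.
      16 is a leaf — visit 16.
    At 18: go right to 30.
      30 is a leaf — visit 30.
    Visit 18.
  At 38: go right to 32.
    32 is a leaf — visit 32.
  Visit 38.
At 25: go right to 2.
  At 2: no left child.
  At 2: go right to 14.
    At 14: no left child.
    At 14: go right to 29.
      29 is a leaf — visit 29.
    Visit 14.
  Visit 2.
Visit 25.
Full post-order sequence: 16, 30, 18, 32, 38, 29, 14, 2, 25.

5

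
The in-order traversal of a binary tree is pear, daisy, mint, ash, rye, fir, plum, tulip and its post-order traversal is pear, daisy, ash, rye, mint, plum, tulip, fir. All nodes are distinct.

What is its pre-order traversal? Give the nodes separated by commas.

fir, mint, daisy, pear, rye, ash, tulip, plum

The last element of post-order is the root; it splits in-order into left and right subtrees.
Root fir: left subtree has 5 nodes {pear, daisy, mint, ash, rye}, right has 2 {plum, tulip}.
  Root mint: left subtree has 2 nodes {pear, daisy}, right has 2 {ash, rye}.
    Root daisy: left subtree has 1 node {pear}, right has 0 { }.
    Root rye: left subtree has 1 node {ash}, right has 0 { }.
  Root tulip: left subtree has 1 node {plum}, right has 0 { }.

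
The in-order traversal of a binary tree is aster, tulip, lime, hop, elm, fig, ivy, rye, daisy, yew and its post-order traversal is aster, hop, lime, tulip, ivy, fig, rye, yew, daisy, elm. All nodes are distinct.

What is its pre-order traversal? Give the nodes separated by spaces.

elm tulip aster lime hop daisy rye fig ivy yew

The last element of post-order is the root; it splits in-order into left and right subtrees.
Root elm: left subtree has 4 nodes {aster, tulip, lime, hop}, right has 5 {fig, ivy, rye, daisy, yew}.
  Root tulip: left subtree has 1 node {aster}, right has 2 {lime, hop}.
    Root lime: left subtree has 0 nodes { }, right has 1 {hop}.
  Root daisy: left subtree has 3 nodes {fig, ivy, rye}, right has 1 {yew}.
    Root rye: left subtree has 2 nodes {fig, ivy}, right has 0 { }.
      Root fig: left subtree has 0 nodes { }, right has 1 {ivy}.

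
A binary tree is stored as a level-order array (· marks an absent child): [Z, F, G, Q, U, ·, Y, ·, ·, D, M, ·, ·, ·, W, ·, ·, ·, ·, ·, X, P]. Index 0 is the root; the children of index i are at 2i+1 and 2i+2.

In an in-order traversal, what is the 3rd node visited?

D

In-order visits the left subtree, then the node, then the right subtree.
At Z: go left to F.
  At F: go left to Q.
    Q is a leaf — visit Q.
  Visit F.
  At F: go right to U.
    At U: go left to D.
      At D: no left child.
      Visit D.
      At D: go right to X.
        X is a leaf — visit X.
    Visit U.
    At U: go right to M.
      At M: go left to P.
        P is a leaf — visit P.
      Visit M.
      At M: no right child.
Visit Z.
At Z: go right to G.
  At G: no left child.
  Visit G.
  At G: go right to Y.
    At Y: no left child.
    Visit Y.
    At Y: go right to W.
      W is a leaf — visit W.
Full in-order sequence: Q, F, D, X, U, P, M, Z, G, Y, W.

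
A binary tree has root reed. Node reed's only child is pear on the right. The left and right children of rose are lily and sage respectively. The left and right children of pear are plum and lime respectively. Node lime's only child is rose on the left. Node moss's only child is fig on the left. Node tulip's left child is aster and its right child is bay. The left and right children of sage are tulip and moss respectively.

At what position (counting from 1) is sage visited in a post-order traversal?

Post-order visits the left subtree, then the right subtree, then the node.
At reed: no left child.
At reed: go right to pear.
  At pear: go left to plum.
    plum is a leaf — visit plum.
  At pear: go right to lime.
    At lime: go left to rose.
      At rose: go left to lily.
        lily is a leaf — visit lily.
      At rose: go right to sage.
        At sage: go left to tulip.
          At tulip: go left to aster.
            aster is a leaf — visit aster.
          At tulip: go right to bay.
            bay is a leaf — visit bay.
          Visit tulip.
        At sage: go right to moss.
          At moss: go left to fig.
            fig is a leaf — visit fig.
          At moss: no right child.
          Visit moss.
        Visit sage.
      Visit rose.
    At lime: no right child.
    Visit lime.
  Visit pear.
Visit reed.
Full post-order sequence: plum, lily, aster, bay, tulip, fig, moss, sage, rose, lime, pear, reed.

8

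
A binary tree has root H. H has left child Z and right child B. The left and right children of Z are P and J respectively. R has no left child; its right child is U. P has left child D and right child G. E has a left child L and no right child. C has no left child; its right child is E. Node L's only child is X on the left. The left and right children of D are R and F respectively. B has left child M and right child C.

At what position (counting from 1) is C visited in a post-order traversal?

13

Post-order visits the left subtree, then the right subtree, then the node.
At H: go left to Z.
  At Z: go left to P.
    At P: go left to D.
      At D: go left to R.
        At R: no left child.
        At R: go right to U.
          U is a leaf — visit U.
        Visit R.
      At D: go right to F.
        F is a leaf — visit F.
      Visit D.
    At P: go right to G.
      G is a leaf — visit G.
    Visit P.
  At Z: go right to J.
    J is a leaf — visit J.
  Visit Z.
At H: go right to B.
  At B: go left to M.
    M is a leaf — visit M.
  At B: go right to C.
    At C: no left child.
    At C: go right to E.
      At E: go left to L.
        At L: go left to X.
          X is a leaf — visit X.
        At L: no right child.
        Visit L.
      At E: no right child.
      Visit E.
    Visit C.
  Visit B.
Visit H.
Full post-order sequence: U, R, F, D, G, P, J, Z, M, X, L, E, C, B, H.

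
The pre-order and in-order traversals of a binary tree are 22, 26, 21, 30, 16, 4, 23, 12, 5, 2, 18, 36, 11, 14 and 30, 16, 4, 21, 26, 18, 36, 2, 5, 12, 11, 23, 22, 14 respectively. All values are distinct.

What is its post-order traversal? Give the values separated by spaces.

4 16 30 21 36 18 2 5 11 12 23 26 14 22

The first element of pre-order is the root; it splits in-order into left and right subtrees.
Root 22: left subtree has 12 nodes {30, 16, 4, 21, 26, 18, 36, 2, 5, 12, 11, 23}, right has 1 {14}.
  Root 26: left subtree has 4 nodes {30, 16, 4, 21}, right has 7 {18, 36, 2, 5, 12, 11, 23}.
    Root 21: left subtree has 3 nodes {30, 16, 4}, right has 0 { }.
      Root 30: left subtree has 0 nodes { }, right has 2 {16, 4}.
        Root 16: left subtree has 0 nodes { }, right has 1 {4}.
    Root 23: left subtree has 6 nodes {18, 36, 2, 5, 12, 11}, right has 0 { }.
      Root 12: left subtree has 4 nodes {18, 36, 2, 5}, right has 1 {11}.
        Root 5: left subtree has 3 nodes {18, 36, 2}, right has 0 { }.
          Root 2: left subtree has 2 nodes {18, 36}, right has 0 { }.
            Root 18: left subtree has 0 nodes { }, right has 1 {36}.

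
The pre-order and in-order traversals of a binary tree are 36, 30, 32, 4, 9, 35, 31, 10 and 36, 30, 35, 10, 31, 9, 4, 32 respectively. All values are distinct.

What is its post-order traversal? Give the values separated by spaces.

10 31 35 9 4 32 30 36

The first element of pre-order is the root; it splits in-order into left and right subtrees.
Root 36: left subtree has 0 nodes { }, right has 7 {30, 35, 10, 31, 9, 4, 32}.
  Root 30: left subtree has 0 nodes { }, right has 6 {35, 10, 31, 9, 4, 32}.
    Root 32: left subtree has 5 nodes {35, 10, 31, 9, 4}, right has 0 { }.
      Root 4: left subtree has 4 nodes {35, 10, 31, 9}, right has 0 { }.
        Root 9: left subtree has 3 nodes {35, 10, 31}, right has 0 { }.
          Root 35: left subtree has 0 nodes { }, right has 2 {10, 31}.
            Root 31: left subtree has 1 node {10}, right has 0 { }.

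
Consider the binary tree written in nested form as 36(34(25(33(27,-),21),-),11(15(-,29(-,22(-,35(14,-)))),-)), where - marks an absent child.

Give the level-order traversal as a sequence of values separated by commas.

36, 34, 11, 25, 15, 33, 21, 29, 27, 22, 35, 14

Level-order visits nodes level by level from the root, left to right within each level.
Level 0: 36
Level 1: 34, 11
Level 2: 25, 15
Level 3: 33, 21, 29
Level 4: 27, 22
Level 5: 35
Level 6: 14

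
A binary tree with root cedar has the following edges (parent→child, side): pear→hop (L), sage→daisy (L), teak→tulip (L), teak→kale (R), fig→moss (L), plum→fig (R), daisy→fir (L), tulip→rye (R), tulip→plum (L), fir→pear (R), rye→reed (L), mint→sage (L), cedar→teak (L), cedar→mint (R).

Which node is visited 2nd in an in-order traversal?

moss

In-order visits the left subtree, then the node, then the right subtree.
At cedar: go left to teak.
  At teak: go left to tulip.
    At tulip: go left to plum.
      At plum: no left child.
      Visit plum.
      At plum: go right to fig.
        At fig: go left to moss.
          moss is a leaf — visit moss.
        Visit fig.
        At fig: no right child.
    Visit tulip.
    At tulip: go right to rye.
      At rye: go left to reed.
        reed is a leaf — visit reed.
      Visit rye.
      At rye: no right child.
  Visit teak.
  At teak: go right to kale.
    kale is a leaf — visit kale.
Visit cedar.
At cedar: go right to mint.
  At mint: go left to sage.
    At sage: go left to daisy.
      At daisy: go left to fir.
        At fir: no left child.
        Visit fir.
        At fir: go right to pear.
          At pear: go left to hop.
            hop is a leaf — visit hop.
          Visit pear.
          At pear: no right child.
      Visit daisy.
      At daisy: no right child.
    Visit sage.
    At sage: no right child.
  Visit mint.
  At mint: no right child.
Full in-order sequence: plum, moss, fig, tulip, reed, rye, teak, kale, cedar, fir, hop, pear, daisy, sage, mint.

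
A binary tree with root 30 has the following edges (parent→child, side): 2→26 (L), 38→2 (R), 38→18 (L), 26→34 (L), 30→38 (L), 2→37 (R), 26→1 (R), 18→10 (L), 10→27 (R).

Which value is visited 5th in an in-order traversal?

In-order visits the left subtree, then the node, then the right subtree.
At 30: go left to 38.
  At 38: go left to 18.
    At 18: go left to 10.
      At 10: no left child.
      Visit 10.
      At 10: go right to 27.
        27 is a leaf — visit 27.
    Visit 18.
    At 18: no right child.
  Visit 38.
  At 38: go right to 2.
    At 2: go left to 26.
      At 26: go left to 34.
        34 is a leaf — visit 34.
      Visit 26.
      At 26: go right to 1.
        1 is a leaf — visit 1.
    Visit 2.
    At 2: go right to 37.
      37 is a leaf — visit 37.
Visit 30.
At 30: no right child.
Full in-order sequence: 10, 27, 18, 38, 34, 26, 1, 2, 37, 30.

34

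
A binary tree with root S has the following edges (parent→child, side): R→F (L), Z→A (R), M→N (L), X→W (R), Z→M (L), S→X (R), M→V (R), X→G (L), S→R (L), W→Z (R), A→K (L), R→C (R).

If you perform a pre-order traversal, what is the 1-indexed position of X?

Pre-order visits the node, then its left subtree, then its right subtree.
Visit S.
At S: go left to R.
  Visit R.
  At R: go left to F.
    F is a leaf — visit F.
  At R: go right to C.
    C is a leaf — visit C.
At S: go right to X.
  Visit X.
  At X: go left to G.
    G is a leaf — visit G.
  At X: go right to W.
    Visit W.
    At W: no left child.
    At W: go right to Z.
      Visit Z.
      At Z: go left to M.
        Visit M.
        At M: go left to N.
          N is a leaf — visit N.
        At M: go right to V.
          V is a leaf — visit V.
      At Z: go right to A.
        Visit A.
        At A: go left to K.
          K is a leaf — visit K.
        At A: no right child.
Full pre-order sequence: S, R, F, C, X, G, W, Z, M, N, V, A, K.

5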